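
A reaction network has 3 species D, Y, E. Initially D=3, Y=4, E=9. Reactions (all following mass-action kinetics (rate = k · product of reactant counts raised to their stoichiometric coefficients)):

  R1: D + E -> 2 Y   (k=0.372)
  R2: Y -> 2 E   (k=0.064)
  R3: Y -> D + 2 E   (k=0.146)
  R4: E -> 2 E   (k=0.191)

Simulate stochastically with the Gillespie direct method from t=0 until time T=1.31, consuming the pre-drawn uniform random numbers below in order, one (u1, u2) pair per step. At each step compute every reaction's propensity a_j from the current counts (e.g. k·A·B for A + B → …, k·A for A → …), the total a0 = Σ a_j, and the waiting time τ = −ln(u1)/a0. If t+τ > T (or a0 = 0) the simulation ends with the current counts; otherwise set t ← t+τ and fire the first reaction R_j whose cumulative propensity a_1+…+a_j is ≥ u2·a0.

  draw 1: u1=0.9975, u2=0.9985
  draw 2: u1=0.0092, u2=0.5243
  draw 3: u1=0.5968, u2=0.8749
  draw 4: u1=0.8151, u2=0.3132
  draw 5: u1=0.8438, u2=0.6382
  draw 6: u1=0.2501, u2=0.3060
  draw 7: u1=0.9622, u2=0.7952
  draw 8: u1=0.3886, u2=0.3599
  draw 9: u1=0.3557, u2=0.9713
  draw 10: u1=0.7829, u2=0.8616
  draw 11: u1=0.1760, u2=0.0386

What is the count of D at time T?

D at T = 0

t=0.000: D=3 Y=4 E=9
Draw 1: a1=10.044, a2=0.256, a3=0.584, a4=1.719, a0=12.603; τ=−ln(0.9975)/12.603=0.000 → t=0.000; u2·a0=0.9985·12.603=12.584; a1+…+a3=10.884 < 12.584 ≤ a1+…+a4=12.603 → R4 fires; D=3 Y=4 E=10
Draw 2: a1=11.160, a2=0.256, a3=0.584, a4=1.910, a0=13.910; τ=−ln(0.0092)/13.910=0.337 → t=0.337; u2·a0=0.5243·13.910=7.293 ≤ a1=11.160 → R1 fires; D=2 Y=6 E=9
Draw 3: a1=6.696, a2=0.384, a3=0.876, a4=1.719, a0=9.675; τ=−ln(0.5968)/9.675=0.053 → t=0.391; u2·a0=0.8749·9.675=8.465; a1+…+a3=7.956 < 8.465 ≤ a1+…+a4=9.675 → R4 fires; D=2 Y=6 E=10
Draw 4: a1=7.440, a2=0.384, a3=0.876, a4=1.910, a0=10.610; τ=−ln(0.8151)/10.610=0.019 → t=0.410; u2·a0=0.3132·10.610=3.323 ≤ a1=7.440 → R1 fires; D=1 Y=8 E=9
Draw 5: a1=3.348, a2=0.512, a3=1.168, a4=1.719, a0=6.747; τ=−ln(0.8438)/6.747=0.025 → t=0.435; u2·a0=0.6382·6.747=4.306; a1+a2=3.860 < 4.306 ≤ a1+…+a3=5.028 → R3 fires; D=2 Y=7 E=11
Draw 6: a1=8.184, a2=0.448, a3=1.022, a4=2.101, a0=11.755; τ=−ln(0.2501)/11.755=0.118 → t=0.553; u2·a0=0.3060·11.755=3.597 ≤ a1=8.184 → R1 fires; D=1 Y=9 E=10
Draw 7: a1=3.720, a2=0.576, a3=1.314, a4=1.910, a0=7.520; τ=−ln(0.9622)/7.520=0.005 → t=0.558; u2·a0=0.7952·7.520=5.980; a1+…+a3=5.610 < 5.980 ≤ a1+…+a4=7.520 → R4 fires; D=1 Y=9 E=11
Draw 8: a1=4.092, a2=0.576, a3=1.314, a4=2.101, a0=8.083; τ=−ln(0.3886)/8.083=0.117 → t=0.675; u2·a0=0.3599·8.083=2.909 ≤ a1=4.092 → R1 fires; D=0 Y=11 E=10
Draw 9: a1=0.000, a2=0.704, a3=1.606, a4=1.910, a0=4.220; τ=−ln(0.3557)/4.220=0.245 → t=0.920; u2·a0=0.9713·4.220=4.099; a1+…+a3=2.310 < 4.099 ≤ a1+…+a4=4.220 → R4 fires; D=0 Y=11 E=11
Draw 10: a1=0.000, a2=0.704, a3=1.606, a4=2.101, a0=4.411; τ=−ln(0.7829)/4.411=0.055 → t=0.975; u2·a0=0.8616·4.411=3.801; a1+…+a3=2.310 < 3.801 ≤ a1+…+a4=4.411 → R4 fires; D=0 Y=11 E=12
Draw 11: a1=0.000, a2=0.704, a3=1.606, a4=2.292, a0=4.602; τ=−ln(0.1760)/4.602=0.378 → t=1.353 > T=1.31: stop.
Read off D at T=1.31: 0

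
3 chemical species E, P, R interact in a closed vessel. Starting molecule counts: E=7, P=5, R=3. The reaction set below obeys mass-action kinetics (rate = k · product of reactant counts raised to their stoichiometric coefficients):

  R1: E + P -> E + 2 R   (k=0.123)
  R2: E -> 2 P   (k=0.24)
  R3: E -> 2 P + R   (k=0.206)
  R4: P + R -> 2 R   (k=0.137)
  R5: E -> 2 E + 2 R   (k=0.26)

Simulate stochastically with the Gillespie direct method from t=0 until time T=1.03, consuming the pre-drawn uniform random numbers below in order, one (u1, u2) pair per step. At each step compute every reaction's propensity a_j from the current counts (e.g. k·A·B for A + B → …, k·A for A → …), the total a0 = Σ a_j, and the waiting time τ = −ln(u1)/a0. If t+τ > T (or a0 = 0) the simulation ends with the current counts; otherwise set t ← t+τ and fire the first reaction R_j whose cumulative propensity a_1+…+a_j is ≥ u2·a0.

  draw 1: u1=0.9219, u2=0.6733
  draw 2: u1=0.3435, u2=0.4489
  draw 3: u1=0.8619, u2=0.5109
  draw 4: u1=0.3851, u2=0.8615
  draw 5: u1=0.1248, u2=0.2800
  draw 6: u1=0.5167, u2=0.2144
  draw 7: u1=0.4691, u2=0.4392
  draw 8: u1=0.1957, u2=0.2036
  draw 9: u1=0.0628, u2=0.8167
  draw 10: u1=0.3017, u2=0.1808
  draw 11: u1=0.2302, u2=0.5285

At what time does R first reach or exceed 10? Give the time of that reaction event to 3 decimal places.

Threshold first reached at t = 0.390

t=0.000: E=7 P=5 R=3
Draw 1: a1=4.305, a2=1.680, a3=1.442, a4=2.055, a5=1.820, a0=11.302; τ=−ln(0.9219)/11.302=0.007 → t=0.007; u2·a0=0.6733·11.302=7.610; a1+…+a3=7.427 < 7.610 ≤ a1+…+a4=9.482 → R4 fires; E=7 P=4 R=4
Draw 2: a1=3.444, a2=1.680, a3=1.442, a4=2.192, a5=1.820, a0=10.578; τ=−ln(0.3435)/10.578=0.101 → t=0.108; u2·a0=0.4489·10.578=4.748; a1=3.444 < 4.748 ≤ a1+a2=5.124 → R2 fires; E=6 P=6 R=4
Draw 3: a1=4.428, a2=1.440, a3=1.236, a4=3.288, a5=1.560, a0=11.952; τ=−ln(0.8619)/11.952=0.012 → t=0.121; u2·a0=0.5109·11.952=6.106; a1+a2=5.868 < 6.106 ≤ a1+…+a3=7.104 → R3 fires; E=5 P=8 R=5
Draw 4: a1=4.920, a2=1.200, a3=1.030, a4=5.480, a5=1.300, a0=13.930; τ=−ln(0.3851)/13.930=0.069 → t=0.189; u2·a0=0.8615·13.930=12.001; a1+…+a3=7.150 < 12.001 ≤ a1+…+a4=12.630 → R4 fires; E=5 P=7 R=6
Draw 5: a1=4.305, a2=1.200, a3=1.030, a4=5.754, a5=1.300, a0=13.589; τ=−ln(0.1248)/13.589=0.153 → t=0.342; u2·a0=0.2800·13.589=3.805 ≤ a1=4.305 → R1 fires; E=5 P=6 R=8
Draw 6: a1=3.690, a2=1.200, a3=1.030, a4=6.576, a5=1.300, a0=13.796; τ=−ln(0.5167)/13.796=0.048 → t=0.390; u2·a0=0.2144·13.796=2.958 ≤ a1=3.690 → R1 fires; E=5 P=5 R=10
Draw 7: a1=3.075, a2=1.200, a3=1.030, a4=6.850, a5=1.300, a0=13.455; τ=−ln(0.4691)/13.455=0.056 → t=0.446; u2·a0=0.4392·13.455=5.909; a1+…+a3=5.305 < 5.909 ≤ a1+…+a4=12.155 → R4 fires; E=5 P=4 R=11
Draw 8: a1=2.460, a2=1.200, a3=1.030, a4=6.028, a5=1.300, a0=12.018; τ=−ln(0.1957)/12.018=0.136 → t=0.582; u2·a0=0.2036·12.018=2.447 ≤ a1=2.460 → R1 fires; E=5 P=3 R=13
Draw 9: a1=1.845, a2=1.200, a3=1.030, a4=5.343, a5=1.300, a0=10.718; τ=−ln(0.0628)/10.718=0.258 → t=0.840; u2·a0=0.8167·10.718=8.753; a1+…+a3=4.075 < 8.753 ≤ a1+…+a4=9.418 → R4 fires; E=5 P=2 R=14
Draw 10: a1=1.230, a2=1.200, a3=1.030, a4=3.836, a5=1.300, a0=8.596; τ=−ln(0.3017)/8.596=0.139 → t=0.980; u2·a0=0.1808·8.596=1.554; a1=1.230 < 1.554 ≤ a1+a2=2.430 → R2 fires; E=4 P=4 R=14
Draw 11: a1=1.968, a2=0.960, a3=0.824, a4=7.672, a5=1.040, a0=12.464; τ=−ln(0.2302)/12.464=0.118 → t=1.098 > T=1.03: stop.
R first becomes ≥ 10 when it reaches 10 at the event at t=0.390.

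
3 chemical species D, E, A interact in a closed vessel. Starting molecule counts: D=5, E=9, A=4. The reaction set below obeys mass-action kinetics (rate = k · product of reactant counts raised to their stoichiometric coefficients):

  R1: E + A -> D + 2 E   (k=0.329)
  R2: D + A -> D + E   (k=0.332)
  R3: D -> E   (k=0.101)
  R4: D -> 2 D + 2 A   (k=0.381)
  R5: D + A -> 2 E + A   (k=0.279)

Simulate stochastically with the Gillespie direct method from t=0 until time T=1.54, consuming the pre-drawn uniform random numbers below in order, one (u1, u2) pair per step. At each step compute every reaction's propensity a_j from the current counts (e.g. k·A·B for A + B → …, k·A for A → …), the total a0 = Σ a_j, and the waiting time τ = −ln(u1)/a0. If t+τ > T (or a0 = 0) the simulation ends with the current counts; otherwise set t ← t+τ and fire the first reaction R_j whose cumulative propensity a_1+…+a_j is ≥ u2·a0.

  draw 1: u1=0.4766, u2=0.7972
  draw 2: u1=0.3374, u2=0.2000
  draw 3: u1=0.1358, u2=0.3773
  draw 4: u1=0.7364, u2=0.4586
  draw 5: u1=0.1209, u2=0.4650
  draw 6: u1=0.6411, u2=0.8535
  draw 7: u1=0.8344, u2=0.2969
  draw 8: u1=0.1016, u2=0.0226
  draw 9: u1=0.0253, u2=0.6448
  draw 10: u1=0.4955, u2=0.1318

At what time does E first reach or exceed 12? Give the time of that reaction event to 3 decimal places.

t=0.000: D=5 E=9 A=4
Draw 1: a1=11.844, a2=6.640, a3=0.505, a4=1.905, a5=5.580, a0=26.474; τ=−ln(0.4766)/26.474=0.028 → t=0.028; u2·a0=0.7972·26.474=21.105; a1+…+a4=20.894 < 21.105 ≤ a1+…+a5=26.474 → R5 fires; D=4 E=11 A=4
Draw 2: a1=14.476, a2=5.312, a3=0.404, a4=1.524, a5=4.464, a0=26.180; τ=−ln(0.3374)/26.180=0.042 → t=0.069; u2·a0=0.2000·26.180=5.236 ≤ a1=14.476 → R1 fires; D=5 E=12 A=3
Draw 3: a1=11.844, a2=4.980, a3=0.505, a4=1.905, a5=4.185, a0=23.419; τ=−ln(0.1358)/23.419=0.085 → t=0.155; u2·a0=0.3773·23.419=8.836 ≤ a1=11.844 → R1 fires; D=6 E=13 A=2
Draw 4: a1=8.554, a2=3.984, a3=0.606, a4=2.286, a5=3.348, a0=18.778; τ=−ln(0.7364)/18.778=0.016 → t=0.171; u2·a0=0.4586·18.778=8.612; a1=8.554 < 8.612 ≤ a1+a2=12.538 → R2 fires; D=6 E=14 A=1
Draw 5: a1=4.606, a2=1.992, a3=0.606, a4=2.286, a5=1.674, a0=11.164; τ=−ln(0.1209)/11.164=0.189 → t=0.360; u2·a0=0.4650·11.164=5.191; a1=4.606 < 5.191 ≤ a1+a2=6.598 → R2 fires; D=6 E=15 A=0
Draw 6: a1=0.000, a2=0.000, a3=0.606, a4=2.286, a5=0.000, a0=2.892; τ=−ln(0.6411)/2.892=0.154 → t=0.514; u2·a0=0.8535·2.892=2.468; a1+…+a3=0.606 < 2.468 ≤ a1+…+a4=2.892 → R4 fires; D=7 E=15 A=2
Draw 7: a1=9.870, a2=4.648, a3=0.707, a4=2.667, a5=3.906, a0=21.798; τ=−ln(0.8344)/21.798=0.008 → t=0.522; u2·a0=0.2969·21.798=6.472 ≤ a1=9.870 → R1 fires; D=8 E=16 A=1
Draw 8: a1=5.264, a2=2.656, a3=0.808, a4=3.048, a5=2.232, a0=14.008; τ=−ln(0.1016)/14.008=0.163 → t=0.686; u2·a0=0.0226·14.008=0.317 ≤ a1=5.264 → R1 fires; D=9 E=17 A=0
Draw 9: a1=0.000, a2=0.000, a3=0.909, a4=3.429, a5=0.000, a0=4.338; τ=−ln(0.0253)/4.338=0.848 → t=1.533; u2·a0=0.6448·4.338=2.797; a1+…+a3=0.909 < 2.797 ≤ a1+…+a4=4.338 → R4 fires; D=10 E=17 A=2
Draw 10: a1=11.186, a2=6.640, a3=1.010, a4=3.810, a5=5.580, a0=28.226; τ=−ln(0.4955)/28.226=0.025 → t=1.558 > T=1.54: stop.
E first becomes ≥ 12 when it reaches 12 at the event at t=0.069.

Threshold first reached at t = 0.069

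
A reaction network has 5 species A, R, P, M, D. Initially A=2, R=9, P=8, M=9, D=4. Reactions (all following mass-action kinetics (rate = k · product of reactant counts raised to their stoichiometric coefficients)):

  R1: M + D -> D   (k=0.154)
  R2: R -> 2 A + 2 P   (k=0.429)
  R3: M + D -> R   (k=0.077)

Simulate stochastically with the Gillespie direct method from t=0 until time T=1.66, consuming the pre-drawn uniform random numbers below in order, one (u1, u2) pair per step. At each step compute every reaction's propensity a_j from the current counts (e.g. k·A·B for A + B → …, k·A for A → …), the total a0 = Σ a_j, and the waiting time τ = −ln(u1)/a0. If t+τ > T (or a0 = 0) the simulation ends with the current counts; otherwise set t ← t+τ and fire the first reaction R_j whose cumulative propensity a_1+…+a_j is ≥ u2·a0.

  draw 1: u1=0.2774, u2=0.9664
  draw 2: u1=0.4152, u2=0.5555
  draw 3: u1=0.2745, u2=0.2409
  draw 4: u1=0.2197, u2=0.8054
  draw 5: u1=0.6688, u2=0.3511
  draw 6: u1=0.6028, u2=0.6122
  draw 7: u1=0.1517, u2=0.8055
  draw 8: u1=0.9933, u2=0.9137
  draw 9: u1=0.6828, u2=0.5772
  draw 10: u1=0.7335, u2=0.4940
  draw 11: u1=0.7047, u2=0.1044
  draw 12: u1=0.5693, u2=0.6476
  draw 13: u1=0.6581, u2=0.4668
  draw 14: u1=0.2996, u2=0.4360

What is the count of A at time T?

A at T = 18

t=0.000: A=2 R=9 P=8 M=9 D=4
Draw 1: a1=5.544, a2=3.861, a3=2.772, a0=12.177; τ=−ln(0.2774)/12.177=0.105 → t=0.105; u2·a0=0.9664·12.177=11.768; a1+a2=9.405 < 11.768 ≤ a1+…+a3=12.177 → R3 fires; A=2 R=10 P=8 M=8 D=3
Draw 2: a1=3.696, a2=4.290, a3=1.848, a0=9.834; τ=−ln(0.4152)/9.834=0.089 → t=0.195; u2·a0=0.5555·9.834=5.463; a1=3.696 < 5.463 ≤ a1+a2=7.986 → R2 fires; A=4 R=9 P=10 M=8 D=3
Draw 3: a1=3.696, a2=3.861, a3=1.848, a0=9.405; τ=−ln(0.2745)/9.405=0.137 → t=0.332; u2·a0=0.2409·9.405=2.266 ≤ a1=3.696 → R1 fires; A=4 R=9 P=10 M=7 D=3
Draw 4: a1=3.234, a2=3.861, a3=1.617, a0=8.712; τ=−ln(0.2197)/8.712=0.174 → t=0.506; u2·a0=0.8054·8.712=7.017; a1=3.234 < 7.017 ≤ a1+a2=7.095 → R2 fires; A=6 R=8 P=12 M=7 D=3
Draw 5: a1=3.234, a2=3.432, a3=1.617, a0=8.283; τ=−ln(0.6688)/8.283=0.049 → t=0.555; u2·a0=0.3511·8.283=2.908 ≤ a1=3.234 → R1 fires; A=6 R=8 P=12 M=6 D=3
Draw 6: a1=2.772, a2=3.432, a3=1.386, a0=7.590; τ=−ln(0.6028)/7.590=0.067 → t=0.621; u2·a0=0.6122·7.590=4.647; a1=2.772 < 4.647 ≤ a1+a2=6.204 → R2 fires; A=8 R=7 P=14 M=6 D=3
Draw 7: a1=2.772, a2=3.003, a3=1.386, a0=7.161; τ=−ln(0.1517)/7.161=0.263 → t=0.885; u2·a0=0.8055·7.161=5.768; a1=2.772 < 5.768 ≤ a1+a2=5.775 → R2 fires; A=10 R=6 P=16 M=6 D=3
Draw 8: a1=2.772, a2=2.574, a3=1.386, a0=6.732; τ=−ln(0.9933)/6.732=0.001 → t=0.886; u2·a0=0.9137·6.732=6.151; a1+a2=5.346 < 6.151 ≤ a1+…+a3=6.732 → R3 fires; A=10 R=7 P=16 M=5 D=2
Draw 9: a1=1.540, a2=3.003, a3=0.770, a0=5.313; τ=−ln(0.6828)/5.313=0.072 → t=0.958; u2·a0=0.5772·5.313=3.067; a1=1.540 < 3.067 ≤ a1+a2=4.543 → R2 fires; A=12 R=6 P=18 M=5 D=2
Draw 10: a1=1.540, a2=2.574, a3=0.770, a0=4.884; τ=−ln(0.7335)/4.884=0.063 → t=1.021; u2·a0=0.4940·4.884=2.413; a1=1.540 < 2.413 ≤ a1+a2=4.114 → R2 fires; A=14 R=5 P=20 M=5 D=2
Draw 11: a1=1.540, a2=2.145, a3=0.770, a0=4.455; τ=−ln(0.7047)/4.455=0.079 → t=1.100; u2·a0=0.1044·4.455=0.465 ≤ a1=1.540 → R1 fires; A=14 R=5 P=20 M=4 D=2
Draw 12: a1=1.232, a2=2.145, a3=0.616, a0=3.993; τ=−ln(0.5693)/3.993=0.141 → t=1.241; u2·a0=0.6476·3.993=2.586; a1=1.232 < 2.586 ≤ a1+a2=3.377 → R2 fires; A=16 R=4 P=22 M=4 D=2
Draw 13: a1=1.232, a2=1.716, a3=0.616, a0=3.564; τ=−ln(0.6581)/3.564=0.117 → t=1.358; u2·a0=0.4668·3.564=1.664; a1=1.232 < 1.664 ≤ a1+a2=2.948 → R2 fires; A=18 R=3 P=24 M=4 D=2
Draw 14: a1=1.232, a2=1.287, a3=0.616, a0=3.135; τ=−ln(0.2996)/3.135=0.384 → t=1.742 > T=1.66: stop.
Read off A at T=1.66: 18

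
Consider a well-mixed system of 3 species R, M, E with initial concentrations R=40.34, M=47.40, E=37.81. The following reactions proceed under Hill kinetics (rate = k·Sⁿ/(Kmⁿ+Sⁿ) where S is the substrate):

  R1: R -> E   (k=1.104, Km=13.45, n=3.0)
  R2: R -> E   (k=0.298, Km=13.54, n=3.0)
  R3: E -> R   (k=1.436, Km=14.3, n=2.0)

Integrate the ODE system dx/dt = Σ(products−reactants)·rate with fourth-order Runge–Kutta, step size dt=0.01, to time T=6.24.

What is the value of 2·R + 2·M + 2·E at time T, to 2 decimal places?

Check how each reaction changes W = 2·R + 2·M + 2·E (weight of products minus weight of reactants):
R1: R -> E: (2·1) − (2·1) = 2 − 2 = 0
R2: R -> E: (2·1) − (2·1) = 2 − 2 = 0
R3: E -> R: (2·1) − (2·1) = 2 − 2 = 0
Every reaction leaves W unchanged, so W is conserved and no simulation is needed: W(T) = W(0) = 2·40.34 + 2·47.40 + 2·37.81 = 251.10

Value at T = 251.10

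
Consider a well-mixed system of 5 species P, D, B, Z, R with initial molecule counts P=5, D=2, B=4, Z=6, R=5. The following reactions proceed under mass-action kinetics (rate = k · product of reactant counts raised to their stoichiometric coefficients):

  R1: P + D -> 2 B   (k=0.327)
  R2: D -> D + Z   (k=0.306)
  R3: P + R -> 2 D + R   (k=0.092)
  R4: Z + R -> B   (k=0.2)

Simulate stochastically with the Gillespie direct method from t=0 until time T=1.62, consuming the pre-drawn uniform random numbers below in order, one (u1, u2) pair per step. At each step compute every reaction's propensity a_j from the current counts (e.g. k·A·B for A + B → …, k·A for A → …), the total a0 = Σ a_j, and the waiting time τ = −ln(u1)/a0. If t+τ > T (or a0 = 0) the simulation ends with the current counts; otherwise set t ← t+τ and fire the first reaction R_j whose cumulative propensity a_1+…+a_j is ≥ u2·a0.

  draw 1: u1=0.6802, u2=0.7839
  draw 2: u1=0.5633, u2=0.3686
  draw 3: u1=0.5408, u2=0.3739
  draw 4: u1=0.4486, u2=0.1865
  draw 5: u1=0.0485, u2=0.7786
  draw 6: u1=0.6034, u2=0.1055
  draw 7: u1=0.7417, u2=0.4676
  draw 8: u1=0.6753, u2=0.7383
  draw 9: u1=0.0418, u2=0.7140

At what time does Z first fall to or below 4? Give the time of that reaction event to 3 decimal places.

Threshold first reached at t = 0.642

t=0.000: P=5 D=2 B=4 Z=6 R=5
Draw 1: a1=3.270, a2=0.612, a3=2.300, a4=6.000, a0=12.182; τ=−ln(0.6802)/12.182=0.032 → t=0.032; u2·a0=0.7839·12.182=9.549; a1+…+a3=6.182 < 9.549 ≤ a1+…+a4=12.182 → R4 fires; P=5 D=2 B=5 Z=5 R=4
Draw 2: a1=3.270, a2=0.612, a3=1.840, a4=4.000, a0=9.722; τ=−ln(0.5633)/9.722=0.059 → t=0.091; u2·a0=0.3686·9.722=3.584; a1=3.270 < 3.584 ≤ a1+a2=3.882 → R2 fires; P=5 D=2 B=5 Z=6 R=4
Draw 3: a1=3.270, a2=0.612, a3=1.840, a4=4.800, a0=10.522; τ=−ln(0.5408)/10.522=0.058 → t=0.149; u2·a0=0.3739·10.522=3.934; a1+a2=3.882 < 3.934 ≤ a1+…+a3=5.722 → R3 fires; P=4 D=4 B=5 Z=6 R=4
Draw 4: a1=5.232, a2=1.224, a3=1.472, a4=4.800, a0=12.728; τ=−ln(0.4486)/12.728=0.063 → t=0.212; u2·a0=0.1865·12.728=2.374 ≤ a1=5.232 → R1 fires; P=3 D=3 B=7 Z=6 R=4
Draw 5: a1=2.943, a2=0.918, a3=1.104, a4=4.800, a0=9.765; τ=−ln(0.0485)/9.765=0.310 → t=0.522; u2·a0=0.7786·9.765=7.603; a1+…+a3=4.965 < 7.603 ≤ a1+…+a4=9.765 → R4 fires; P=3 D=3 B=8 Z=5 R=3
Draw 6: a1=2.943, a2=0.918, a3=0.828, a4=3.000, a0=7.689; τ=−ln(0.6034)/7.689=0.066 → t=0.588; u2·a0=0.1055·7.689=0.811 ≤ a1=2.943 → R1 fires; P=2 D=2 B=10 Z=5 R=3
Draw 7: a1=1.308, a2=0.612, a3=0.552, a4=3.000, a0=5.472; τ=−ln(0.7417)/5.472=0.055 → t=0.642; u2·a0=0.4676·5.472=2.559; a1+…+a3=2.472 < 2.559 ≤ a1+…+a4=5.472 → R4 fires; P=2 D=2 B=11 Z=4 R=2
Draw 8: a1=1.308, a2=0.612, a3=0.368, a4=1.600, a0=3.888; τ=−ln(0.6753)/3.888=0.101 → t=0.743; u2·a0=0.7383·3.888=2.871; a1+…+a3=2.288 < 2.871 ≤ a1+…+a4=3.888 → R4 fires; P=2 D=2 B=12 Z=3 R=1
Draw 9: a1=1.308, a2=0.612, a3=0.184, a4=0.600, a0=2.704; τ=−ln(0.0418)/2.704=1.174 → t=1.917 > T=1.62: stop.
Z first becomes ≤ 4 when it reaches 4 at the event at t=0.642.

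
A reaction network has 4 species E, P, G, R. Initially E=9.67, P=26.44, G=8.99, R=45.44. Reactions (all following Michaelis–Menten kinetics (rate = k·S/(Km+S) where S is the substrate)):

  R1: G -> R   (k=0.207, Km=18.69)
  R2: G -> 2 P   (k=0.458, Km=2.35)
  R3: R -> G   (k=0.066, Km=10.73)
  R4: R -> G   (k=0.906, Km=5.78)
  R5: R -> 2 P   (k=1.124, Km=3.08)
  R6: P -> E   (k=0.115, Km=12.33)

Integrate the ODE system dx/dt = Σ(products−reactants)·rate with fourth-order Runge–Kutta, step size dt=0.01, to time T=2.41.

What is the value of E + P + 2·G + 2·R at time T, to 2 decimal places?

Value at T = 144.97

Check how each reaction changes W = E + P + 2·G + 2·R (weight of products minus weight of reactants):
R1: G -> R: (2·1) − (2·1) = 2 − 2 = 0
R2: G -> 2 P: (1·2) − (2·1) = 2 − 2 = 0
R3: R -> G: (2·1) − (2·1) = 2 − 2 = 0
R4: R -> G: (2·1) − (2·1) = 2 − 2 = 0
R5: R -> 2 P: (1·2) − (2·1) = 2 − 2 = 0
R6: P -> E: (1·1) − (1·1) = 1 − 1 = 0
Every reaction leaves W unchanged, so W is conserved and no simulation is needed: W(T) = W(0) = 9.67 + 26.44 + 2·8.99 + 2·45.44 = 144.97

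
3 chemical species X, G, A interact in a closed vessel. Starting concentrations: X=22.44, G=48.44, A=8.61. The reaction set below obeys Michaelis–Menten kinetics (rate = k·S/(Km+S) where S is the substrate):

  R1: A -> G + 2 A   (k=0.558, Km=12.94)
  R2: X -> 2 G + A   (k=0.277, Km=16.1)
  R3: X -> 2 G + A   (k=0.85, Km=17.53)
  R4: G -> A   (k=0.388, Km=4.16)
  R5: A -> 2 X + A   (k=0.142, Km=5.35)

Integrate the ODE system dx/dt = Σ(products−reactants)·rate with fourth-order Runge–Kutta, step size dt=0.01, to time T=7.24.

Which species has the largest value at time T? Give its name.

Dominant species at T: G

RK4 with dt=0.01: 724 steps to T=7.24. Trajectory (selected grid times):
t=0.00: X=22.44 G=48.44 A=8.61
t=0.80: X=22.07 G=49.36 A=9.59
t=1.61: X=21.71 G=50.29 A=10.59
t=2.41: X=21.36 G=51.21 A=11.58
t=3.22: X=21.02 G=52.15 A=12.60
t=4.02: X=20.69 G=53.07 A=13.60
t=4.83: X=20.36 G=54.01 A=14.63
t=5.63: X=20.04 G=54.94 A=15.64
t=6.44: X=19.72 G=55.87 A=16.68
t=7.24: X=19.41 G=56.80 A=17.70
At T=7.24: X=19.41 G=56.80 A=17.70; the largest is G.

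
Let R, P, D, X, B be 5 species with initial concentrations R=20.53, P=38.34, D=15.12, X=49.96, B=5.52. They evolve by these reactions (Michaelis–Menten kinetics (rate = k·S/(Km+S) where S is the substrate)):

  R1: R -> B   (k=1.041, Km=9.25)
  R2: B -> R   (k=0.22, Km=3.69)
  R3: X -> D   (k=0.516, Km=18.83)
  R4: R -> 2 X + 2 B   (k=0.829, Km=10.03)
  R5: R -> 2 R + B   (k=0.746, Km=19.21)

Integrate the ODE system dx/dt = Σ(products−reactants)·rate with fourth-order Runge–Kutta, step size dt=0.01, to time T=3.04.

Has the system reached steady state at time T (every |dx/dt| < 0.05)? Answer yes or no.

RK4 with dt=0.01: 304 steps to T=3.04. Trajectory (selected grid times):
t=0.00: R=20.53 P=38.34 D=15.12 X=49.96 B=5.52
t=0.34: R=20.27 P=38.34 D=15.25 X=50.21 B=6.23
t=0.68: R=20.02 P=38.34 D=15.38 X=50.46 B=6.93
t=1.01: R=19.78 P=38.34 D=15.50 X=50.70 B=7.60
t=1.35: R=19.53 P=38.34 D=15.63 X=50.94 B=8.29
t=1.69: R=19.28 P=38.34 D=15.76 X=51.19 B=8.98
t=2.03: R=19.04 P=38.34 D=15.88 X=51.43 B=9.66
t=2.36: R=18.81 P=38.34 D=16.01 X=51.66 B=10.32
t=2.70: R=18.57 P=38.34 D=16.14 X=51.90 B=10.99
t=3.04: R=18.33 P=38.34 D=16.27 X=52.14 B=11.66
Rates at T: R1=0.6919, R2=0.1671, R3=0.3791, R4=0.5358, R5=0.3643
dx/dt at T (Σ net stoichiometry × rate): R=-0.6963, P=+0.0000, D=+0.3791, X=+0.6925, B=+1.9606
Largest |dx/dt| is |+1.9606| (B) ≥ 0.05 → not steady.

Steady state at T: no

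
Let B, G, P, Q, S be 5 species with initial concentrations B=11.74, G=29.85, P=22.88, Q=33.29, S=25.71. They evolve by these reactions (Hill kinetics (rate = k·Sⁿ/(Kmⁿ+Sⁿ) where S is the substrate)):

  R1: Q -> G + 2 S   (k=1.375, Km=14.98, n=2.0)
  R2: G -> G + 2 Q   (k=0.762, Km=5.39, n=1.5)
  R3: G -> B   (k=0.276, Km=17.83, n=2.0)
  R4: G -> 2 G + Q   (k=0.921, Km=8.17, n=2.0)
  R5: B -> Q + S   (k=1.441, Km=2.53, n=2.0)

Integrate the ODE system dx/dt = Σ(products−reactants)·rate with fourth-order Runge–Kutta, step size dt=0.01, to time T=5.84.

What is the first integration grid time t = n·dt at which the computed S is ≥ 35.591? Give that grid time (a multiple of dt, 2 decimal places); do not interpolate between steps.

Threshold first reached at t = 2.67

RK4 with dt=0.01: 584 steps to T=5.84. Trajectory (selected grid times):
t=0.00: B=11.74 G=29.85 P=22.88 Q=33.29 S=25.71
t=0.65: B=10.98 G=31.02 P=22.88 Q=34.91 S=28.10
t=1.30: B=10.23 G=32.21 P=22.88 Q=36.53 S=30.51
t=1.95: B=9.49 G=33.40 P=22.88 Q=38.13 S=32.93
t=2.60: B=8.76 G=34.61 P=22.88 Q=39.72 S=35.35
t=2.66: B=8.70 G=34.72 P=22.88 Q=39.86 S=35.58
t=2.67: B=8.68 G=34.74 P=22.88 Q=39.89 S=35.61
t=3.24: B=8.06 G=35.80 P=22.88 Q=41.27 S=37.75
t=3.89: B=7.36 G=37.02 P=22.88 Q=42.83 S=40.18
t=4.54: B=6.67 G=38.24 P=22.88 Q=44.37 S=42.60
t=5.19: B=6.01 G=39.47 P=22.88 Q=45.89 S=45.02
t=5.84: B=5.38 G=40.71 P=22.88 Q=47.38 S=47.42
S(2.66)=35.576 < 35.591 but S(2.67)=35.613 ≥ 35.591, so the first grid time is t=2.67.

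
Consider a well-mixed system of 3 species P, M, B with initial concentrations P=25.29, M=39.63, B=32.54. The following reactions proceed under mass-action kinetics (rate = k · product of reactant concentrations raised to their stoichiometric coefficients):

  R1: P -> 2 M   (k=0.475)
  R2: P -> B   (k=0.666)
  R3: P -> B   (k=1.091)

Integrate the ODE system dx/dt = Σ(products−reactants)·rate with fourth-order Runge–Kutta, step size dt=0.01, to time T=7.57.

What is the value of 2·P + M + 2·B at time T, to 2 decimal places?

Check how each reaction changes W = 2·P + M + 2·B (weight of products minus weight of reactants):
R1: P -> 2 M: (1·2) − (2·1) = 2 − 2 = 0
R2: P -> B: (2·1) − (2·1) = 2 − 2 = 0
R3: P -> B: (2·1) − (2·1) = 2 − 2 = 0
Every reaction leaves W unchanged, so W is conserved and no simulation is needed: W(T) = W(0) = 2·25.29 + 39.63 + 2·32.54 = 155.29

Value at T = 155.29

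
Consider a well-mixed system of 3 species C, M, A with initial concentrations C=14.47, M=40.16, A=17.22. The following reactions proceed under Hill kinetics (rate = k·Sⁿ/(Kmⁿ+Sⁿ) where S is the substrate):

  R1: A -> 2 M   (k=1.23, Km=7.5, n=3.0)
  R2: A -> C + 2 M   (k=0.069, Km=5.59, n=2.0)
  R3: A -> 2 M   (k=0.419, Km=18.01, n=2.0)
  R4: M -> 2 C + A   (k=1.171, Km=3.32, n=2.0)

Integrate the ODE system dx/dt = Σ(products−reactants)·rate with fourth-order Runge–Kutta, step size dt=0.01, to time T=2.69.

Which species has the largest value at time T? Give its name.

Dominant species at T: M

RK4 with dt=0.01: 269 steps to T=2.69. Trajectory (selected grid times):
t=0.00: C=14.47 M=40.16 A=17.22
t=0.30: C=15.19 M=40.65 A=17.15
t=0.60: C=15.90 M=41.14 A=17.08
t=0.90: C=16.62 M=41.63 A=17.01
t=1.20: C=17.34 M=42.11 A=16.94
t=1.49: C=18.03 M=42.58 A=16.88
t=1.79: C=18.75 M=43.06 A=16.81
t=2.09: C=19.46 M=43.55 A=16.74
t=2.39: C=20.18 M=44.03 A=16.68
t=2.69: C=20.90 M=44.51 A=16.61
At T=2.69: C=20.90 M=44.51 A=16.61; the largest is M.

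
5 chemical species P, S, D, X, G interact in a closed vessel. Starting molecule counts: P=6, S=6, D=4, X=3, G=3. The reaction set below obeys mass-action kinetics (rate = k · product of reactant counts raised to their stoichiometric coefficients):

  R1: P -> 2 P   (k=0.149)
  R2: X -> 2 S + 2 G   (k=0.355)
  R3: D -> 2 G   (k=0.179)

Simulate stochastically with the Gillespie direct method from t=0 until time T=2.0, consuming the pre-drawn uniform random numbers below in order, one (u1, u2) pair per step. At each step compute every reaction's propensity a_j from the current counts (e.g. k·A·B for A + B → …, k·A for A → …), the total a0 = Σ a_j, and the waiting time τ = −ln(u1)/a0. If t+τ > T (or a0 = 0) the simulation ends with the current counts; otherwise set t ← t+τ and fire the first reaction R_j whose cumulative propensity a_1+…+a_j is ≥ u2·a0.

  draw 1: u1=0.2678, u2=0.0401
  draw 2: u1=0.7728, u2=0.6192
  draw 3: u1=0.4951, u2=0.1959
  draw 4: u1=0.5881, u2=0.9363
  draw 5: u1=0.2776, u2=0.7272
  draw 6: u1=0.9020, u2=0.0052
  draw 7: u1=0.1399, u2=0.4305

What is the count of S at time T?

t=0.000: P=6 S=6 D=4 X=3 G=3
Draw 1: a1=0.894, a2=1.065, a3=0.716, a0=2.675; τ=−ln(0.2678)/2.675=0.493 → t=0.493; u2·a0=0.0401·2.675=0.107 ≤ a1=0.894 → R1 fires; P=7 S=6 D=4 X=3 G=3
Draw 2: a1=1.043, a2=1.065, a3=0.716, a0=2.824; τ=−ln(0.7728)/2.824=0.091 → t=0.584; u2·a0=0.6192·2.824=1.749; a1=1.043 < 1.749 ≤ a1+a2=2.108 → R2 fires; P=7 S=8 D=4 X=2 G=5
Draw 3: a1=1.043, a2=0.710, a3=0.716, a0=2.469; τ=−ln(0.4951)/2.469=0.285 → t=0.869; u2·a0=0.1959·2.469=0.484 ≤ a1=1.043 → R1 fires; P=8 S=8 D=4 X=2 G=5
Draw 4: a1=1.192, a2=0.710, a3=0.716, a0=2.618; τ=−ln(0.5881)/2.618=0.203 → t=1.071; u2·a0=0.9363·2.618=2.451; a1+a2=1.902 < 2.451 ≤ a1+…+a3=2.618 → R3 fires; P=8 S=8 D=3 X=2 G=7
Draw 5: a1=1.192, a2=0.710, a3=0.537, a0=2.439; τ=−ln(0.2776)/2.439=0.525 → t=1.597; u2·a0=0.7272·2.439=1.774; a1=1.192 < 1.774 ≤ a1+a2=1.902 → R2 fires; P=8 S=10 D=3 X=1 G=9
Draw 6: a1=1.192, a2=0.355, a3=0.537, a0=2.084; τ=−ln(0.9020)/2.084=0.049 → t=1.646; u2·a0=0.0052·2.084=0.011 ≤ a1=1.192 → R1 fires; P=9 S=10 D=3 X=1 G=9
Draw 7: a1=1.341, a2=0.355, a3=0.537, a0=2.233; τ=−ln(0.1399)/2.233=0.881 → t=2.527 > T=2.0: stop.
Read off S at T=2.0: 10

S at T = 10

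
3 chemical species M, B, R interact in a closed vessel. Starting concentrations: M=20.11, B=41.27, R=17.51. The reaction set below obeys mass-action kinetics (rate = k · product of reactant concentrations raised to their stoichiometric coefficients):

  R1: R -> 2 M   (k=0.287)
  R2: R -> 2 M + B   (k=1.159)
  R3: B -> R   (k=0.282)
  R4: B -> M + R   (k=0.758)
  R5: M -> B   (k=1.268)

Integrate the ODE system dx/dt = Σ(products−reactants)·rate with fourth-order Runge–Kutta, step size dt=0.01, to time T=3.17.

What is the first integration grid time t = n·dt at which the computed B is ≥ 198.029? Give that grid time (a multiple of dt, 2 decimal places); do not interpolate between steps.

RK4 with dt=0.01: 317 steps to T=3.17. Trajectory (selected grid times):
t=0.00: M=20.11 B=41.27 R=17.51
t=0.35: M=39.01 B=46.89 R=23.01
t=0.70: M=57.81 B=59.65 R=29.10
t=1.06: M=79.81 B=78.97 R=37.61
t=1.41: M=106.42 B=104.35 R=48.99
t=1.76: M=140.79 B=137.89 R=64.31
t=2.11: M=185.88 B=182.09 R=84.71
t=2.21: M=201.20 B=197.12 R=91.68
t=2.22: M=202.81 B=198.69 R=92.40
t=2.47: M=247.22 B=242.26 R=112.61
t=2.82: M=326.19 B=319.70 R=148.56
t=3.17: M=430.40 B=421.86 R=196.03
B(2.21)=197.125 < 198.029 but B(2.22)=198.694 ≥ 198.029, so the first grid time is t=2.22.

Threshold first reached at t = 2.22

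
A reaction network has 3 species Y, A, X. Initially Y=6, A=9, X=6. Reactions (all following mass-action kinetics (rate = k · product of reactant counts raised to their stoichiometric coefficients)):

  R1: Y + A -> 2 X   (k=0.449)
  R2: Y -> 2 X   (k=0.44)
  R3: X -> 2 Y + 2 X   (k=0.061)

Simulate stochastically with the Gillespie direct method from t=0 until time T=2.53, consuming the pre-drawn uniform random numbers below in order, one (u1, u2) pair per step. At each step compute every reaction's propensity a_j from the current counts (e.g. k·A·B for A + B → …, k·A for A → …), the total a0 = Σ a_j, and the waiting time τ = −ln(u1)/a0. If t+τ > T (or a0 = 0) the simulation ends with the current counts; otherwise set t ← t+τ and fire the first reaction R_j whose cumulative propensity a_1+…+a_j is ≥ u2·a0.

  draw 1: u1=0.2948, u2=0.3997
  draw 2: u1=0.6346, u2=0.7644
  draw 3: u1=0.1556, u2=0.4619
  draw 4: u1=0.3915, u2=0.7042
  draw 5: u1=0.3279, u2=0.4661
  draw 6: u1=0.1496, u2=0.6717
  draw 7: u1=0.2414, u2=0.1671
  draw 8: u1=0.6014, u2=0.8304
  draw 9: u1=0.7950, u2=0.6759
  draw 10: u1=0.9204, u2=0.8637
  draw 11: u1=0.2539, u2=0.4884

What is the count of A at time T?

A at T = 3

t=0.000: Y=6 A=9 X=6
Draw 1: a1=24.246, a2=2.640, a3=0.366, a0=27.252; τ=−ln(0.2948)/27.252=0.045 → t=0.045; u2·a0=0.3997·27.252=10.893 ≤ a1=24.246 → R1 fires; Y=5 A=8 X=8
Draw 2: a1=17.960, a2=2.200, a3=0.488, a0=20.648; τ=−ln(0.6346)/20.648=0.022 → t=0.067; u2·a0=0.7644·20.648=15.783 ≤ a1=17.960 → R1 fires; Y=4 A=7 X=10
Draw 3: a1=12.572, a2=1.760, a3=0.610, a0=14.942; τ=−ln(0.1556)/14.942=0.125 → t=0.191; u2·a0=0.4619·14.942=6.902 ≤ a1=12.572 → R1 fires; Y=3 A=6 X=12
Draw 4: a1=8.082, a2=1.320, a3=0.732, a0=10.134; τ=−ln(0.3915)/10.134=0.093 → t=0.284; u2·a0=0.7042·10.134=7.136 ≤ a1=8.082 → R1 fires; Y=2 A=5 X=14
Draw 5: a1=4.490, a2=0.880, a3=0.854, a0=6.224; τ=−ln(0.3279)/6.224=0.179 → t=0.463; u2·a0=0.4661·6.224=2.901 ≤ a1=4.490 → R1 fires; Y=1 A=4 X=16
Draw 6: a1=1.796, a2=0.440, a3=0.976, a0=3.212; τ=−ln(0.1496)/3.212=0.591 → t=1.055; u2·a0=0.6717·3.212=2.158; a1=1.796 < 2.158 ≤ a1+a2=2.236 → R2 fires; Y=0 A=4 X=18
Draw 7: a1=0.000, a2=0.000, a3=1.098, a0=1.098; τ=−ln(0.2414)/1.098=1.294 → t=2.349; u2·a0=0.1671·1.098=0.183; a1+a2=0.000 < 0.183 ≤ a1+…+a3=1.098 → R3 fires; Y=2 A=4 X=19
Draw 8: a1=3.592, a2=0.880, a3=1.159, a0=5.631; τ=−ln(0.6014)/5.631=0.090 → t=2.439; u2·a0=0.8304·5.631=4.676; a1+a2=4.472 < 4.676 ≤ a1+…+a3=5.631 → R3 fires; Y=4 A=4 X=20
Draw 9: a1=7.184, a2=1.760, a3=1.220, a0=10.164; τ=−ln(0.7950)/10.164=0.023 → t=2.462; u2·a0=0.6759·10.164=6.870 ≤ a1=7.184 → R1 fires; Y=3 A=3 X=22
Draw 10: a1=4.041, a2=1.320, a3=1.342, a0=6.703; τ=−ln(0.9204)/6.703=0.012 → t=2.474; u2·a0=0.8637·6.703=5.789; a1+a2=5.361 < 5.789 ≤ a1+…+a3=6.703 → R3 fires; Y=5 A=3 X=23
Draw 11: a1=6.735, a2=2.200, a3=1.403, a0=10.338; τ=−ln(0.2539)/10.338=0.133 → t=2.607 > T=2.53: stop.
Read off A at T=2.53: 3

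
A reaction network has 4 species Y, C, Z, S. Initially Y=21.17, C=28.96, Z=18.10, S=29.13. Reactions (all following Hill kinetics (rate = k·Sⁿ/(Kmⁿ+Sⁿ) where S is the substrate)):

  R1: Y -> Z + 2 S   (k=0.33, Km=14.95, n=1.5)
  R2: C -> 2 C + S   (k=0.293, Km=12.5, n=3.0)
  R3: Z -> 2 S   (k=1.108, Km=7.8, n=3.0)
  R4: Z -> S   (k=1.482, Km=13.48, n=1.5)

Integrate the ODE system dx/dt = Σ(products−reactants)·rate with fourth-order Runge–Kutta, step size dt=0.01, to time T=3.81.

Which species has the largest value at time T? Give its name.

Dominant species at T: S

RK4 with dt=0.01: 381 steps to T=3.81. Trajectory (selected grid times):
t=0.00: Y=21.17 C=28.96 Z=18.10 S=29.13
t=0.42: Y=21.08 C=29.07 Z=17.38 S=30.65
t=0.85: Y=20.99 C=29.19 Z=16.66 S=32.19
t=1.27: Y=20.91 C=29.30 Z=15.98 S=33.67
t=1.69: Y=20.82 C=29.42 Z=15.30 S=35.13
t=2.12: Y=20.73 C=29.54 Z=14.63 S=36.60
t=2.54: Y=20.65 C=29.65 Z=13.99 S=38.01
t=2.96: Y=20.56 C=29.77 Z=13.37 S=39.40
t=3.39: Y=20.47 C=29.88 Z=12.75 S=40.79
t=3.81: Y=20.39 C=30.00 Z=12.17 S=42.11
At T=3.81: Y=20.39 C=30.00 Z=12.17 S=42.11; the largest is S.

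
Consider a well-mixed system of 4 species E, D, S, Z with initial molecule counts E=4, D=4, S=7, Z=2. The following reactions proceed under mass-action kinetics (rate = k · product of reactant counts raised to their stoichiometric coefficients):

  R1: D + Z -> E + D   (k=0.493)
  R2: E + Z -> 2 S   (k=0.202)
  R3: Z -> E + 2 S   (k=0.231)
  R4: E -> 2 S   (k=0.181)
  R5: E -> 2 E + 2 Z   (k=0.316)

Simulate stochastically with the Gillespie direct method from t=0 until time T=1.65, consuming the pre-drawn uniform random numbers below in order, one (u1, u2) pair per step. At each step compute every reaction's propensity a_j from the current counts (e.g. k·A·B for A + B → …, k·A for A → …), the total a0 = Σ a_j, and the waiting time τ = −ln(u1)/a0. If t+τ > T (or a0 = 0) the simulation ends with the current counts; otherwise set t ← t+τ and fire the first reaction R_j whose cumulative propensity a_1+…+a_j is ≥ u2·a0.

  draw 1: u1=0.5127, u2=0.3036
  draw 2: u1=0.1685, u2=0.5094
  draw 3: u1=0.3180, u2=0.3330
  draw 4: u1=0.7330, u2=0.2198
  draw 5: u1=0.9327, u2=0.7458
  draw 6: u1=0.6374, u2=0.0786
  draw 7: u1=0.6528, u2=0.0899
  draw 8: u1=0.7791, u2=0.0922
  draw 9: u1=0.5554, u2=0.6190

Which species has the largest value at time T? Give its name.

Dominant species at T: S

t=0.000: E=4 D=4 S=7 Z=2
Draw 1: a1=3.944, a2=1.616, a3=0.462, a4=0.724, a5=1.264, a0=8.010; τ=−ln(0.5127)/8.010=0.083 → t=0.083; u2·a0=0.3036·8.010=2.432 ≤ a1=3.944 → R1 fires; E=5 D=4 S=7 Z=1
Draw 2: a1=1.972, a2=1.010, a3=0.231, a4=0.905, a5=1.580, a0=5.698; τ=−ln(0.1685)/5.698=0.313 → t=0.396; u2·a0=0.5094·5.698=2.903; a1=1.972 < 2.903 ≤ a1+a2=2.982 → R2 fires; E=4 D=4 S=9 Z=0
Draw 3: a1=0.000, a2=0.000, a3=0.000, a4=0.724, a5=1.264, a0=1.988; τ=−ln(0.3180)/1.988=0.576 → t=0.972; u2·a0=0.3330·1.988=0.662; a1+…+a3=0.000 < 0.662 ≤ a1+…+a4=0.724 → R4 fires; E=3 D=4 S=11 Z=0
Draw 4: a1=0.000, a2=0.000, a3=0.000, a4=0.543, a5=0.948, a0=1.491; τ=−ln(0.7330)/1.491=0.208 → t=1.181; u2·a0=0.2198·1.491=0.328; a1+…+a3=0.000 < 0.328 ≤ a1+…+a4=0.543 → R4 fires; E=2 D=4 S=13 Z=0
Draw 5: a1=0.000, a2=0.000, a3=0.000, a4=0.362, a5=0.632, a0=0.994; τ=−ln(0.9327)/0.994=0.070 → t=1.251; u2·a0=0.7458·0.994=0.741; a1+…+a4=0.362 < 0.741 ≤ a1+…+a5=0.994 → R5 fires; E=3 D=4 S=13 Z=2
Draw 6: a1=3.944, a2=1.212, a3=0.462, a4=0.543, a5=0.948, a0=7.109; τ=−ln(0.6374)/7.109=0.063 → t=1.314; u2·a0=0.0786·7.109=0.559 ≤ a1=3.944 → R1 fires; E=4 D=4 S=13 Z=1
Draw 7: a1=1.972, a2=0.808, a3=0.231, a4=0.724, a5=1.264, a0=4.999; τ=−ln(0.6528)/4.999=0.085 → t=1.399; u2·a0=0.0899·4.999=0.449 ≤ a1=1.972 → R1 fires; E=5 D=4 S=13 Z=0
Draw 8: a1=0.000, a2=0.000, a3=0.000, a4=0.905, a5=1.580, a0=2.485; τ=−ln(0.7791)/2.485=0.100 → t=1.500; u2·a0=0.0922·2.485=0.229; a1+…+a3=0.000 < 0.229 ≤ a1+…+a4=0.905 → R4 fires; E=4 D=4 S=15 Z=0
Draw 9: a1=0.000, a2=0.000, a3=0.000, a4=0.724, a5=1.264, a0=1.988; τ=−ln(0.5554)/1.988=0.296 → t=1.796 > T=1.65: stop.
At T=1.65: E=4 D=4 S=15 Z=0; the largest is S.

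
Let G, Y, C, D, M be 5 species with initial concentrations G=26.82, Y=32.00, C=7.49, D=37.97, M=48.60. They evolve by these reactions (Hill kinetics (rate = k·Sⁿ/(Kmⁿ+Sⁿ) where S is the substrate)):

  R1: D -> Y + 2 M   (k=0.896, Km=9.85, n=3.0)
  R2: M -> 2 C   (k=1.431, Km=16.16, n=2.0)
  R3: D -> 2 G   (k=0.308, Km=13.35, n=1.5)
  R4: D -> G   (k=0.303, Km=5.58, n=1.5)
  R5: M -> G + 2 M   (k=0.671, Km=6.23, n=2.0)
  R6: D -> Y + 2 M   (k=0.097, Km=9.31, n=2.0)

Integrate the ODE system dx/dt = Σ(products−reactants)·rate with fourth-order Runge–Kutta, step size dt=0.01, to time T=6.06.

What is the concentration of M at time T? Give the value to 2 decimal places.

M at T = 56.36

RK4 with dt=0.01: 606 steps to T=6.06. Trajectory (selected grid times):
t=0.00: G=26.82 Y=32.00 C=7.49 D=37.97 M=48.60
t=0.67: G=27.79 Y=32.65 C=9.22 D=36.96 M=49.48
t=1.35: G=28.78 Y=33.31 C=10.98 D=35.93 M=50.37
t=2.02: G=29.75 Y=33.96 C=12.72 D=34.92 M=51.24
t=2.69: G=30.72 Y=34.61 C=14.47 D=33.92 M=52.10
t=3.37: G=31.69 Y=35.26 C=16.25 D=32.91 M=52.97
t=4.04: G=32.65 Y=35.91 C=18.00 D=31.91 M=53.82
t=4.71: G=33.61 Y=36.55 C=19.77 D=30.92 M=54.67
t=5.39: G=34.57 Y=37.20 C=21.56 D=29.91 M=55.53
t=6.06: G=35.52 Y=37.83 C=23.33 D=28.93 M=56.36
Read off M at T=6.06: 56.36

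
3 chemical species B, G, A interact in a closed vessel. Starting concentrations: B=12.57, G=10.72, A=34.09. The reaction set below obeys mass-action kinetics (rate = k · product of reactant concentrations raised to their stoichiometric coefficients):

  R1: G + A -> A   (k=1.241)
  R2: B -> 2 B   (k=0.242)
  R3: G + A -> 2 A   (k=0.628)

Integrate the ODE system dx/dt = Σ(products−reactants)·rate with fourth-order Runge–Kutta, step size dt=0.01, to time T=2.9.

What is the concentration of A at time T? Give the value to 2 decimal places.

RK4 with dt=0.01: 290 steps to T=2.9. Trajectory (selected grid times):
t=0.00: B=12.57 G=10.72 A=34.09
t=0.32: B=13.58 G=0.00 A=37.69
t=0.64: B=14.68 G=0.00 A=37.69
t=0.97: B=15.90 G=0.00 A=37.69
t=1.29: B=17.18 G=0.00 A=37.69
t=1.61: B=18.56 G=0.00 A=37.69
t=1.93: B=20.05 G=0.00 A=37.69
t=2.26: B=21.72 G=0.00 A=37.69
t=2.58: B=23.47 G=0.00 A=37.69
t=2.90: B=25.36 G=0.00 A=37.69
Read off A at T=2.9: 37.69

A at T = 37.69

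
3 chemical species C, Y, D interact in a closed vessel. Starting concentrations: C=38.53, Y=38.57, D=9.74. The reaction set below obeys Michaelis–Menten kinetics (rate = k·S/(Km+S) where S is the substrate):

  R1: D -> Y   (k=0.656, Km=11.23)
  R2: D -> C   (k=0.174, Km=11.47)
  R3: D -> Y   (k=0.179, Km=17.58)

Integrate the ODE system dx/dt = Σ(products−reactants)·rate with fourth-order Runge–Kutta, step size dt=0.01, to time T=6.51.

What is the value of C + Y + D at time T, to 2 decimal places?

Value at T = 86.84

Check how each reaction changes W = C + Y + D (weight of products minus weight of reactants):
R1: D -> Y: (1·1) − (1·1) = 1 − 1 = 0
R2: D -> C: (1·1) − (1·1) = 1 − 1 = 0
R3: D -> Y: (1·1) − (1·1) = 1 − 1 = 0
Every reaction leaves W unchanged, so W is conserved and no simulation is needed: W(T) = W(0) = 38.53 + 38.57 + 9.74 = 86.84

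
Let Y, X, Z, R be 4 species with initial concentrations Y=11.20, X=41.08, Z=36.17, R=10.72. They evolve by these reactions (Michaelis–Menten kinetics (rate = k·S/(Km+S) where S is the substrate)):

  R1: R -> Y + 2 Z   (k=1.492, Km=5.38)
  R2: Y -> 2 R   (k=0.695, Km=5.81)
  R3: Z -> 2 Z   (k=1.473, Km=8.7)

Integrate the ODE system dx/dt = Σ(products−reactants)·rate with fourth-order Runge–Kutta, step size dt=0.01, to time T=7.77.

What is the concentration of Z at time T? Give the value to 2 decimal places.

Z at T = 61.21

RK4 with dt=0.01: 777 steps to T=7.77. Trajectory (selected grid times):
t=0.00: Y=11.20 X=41.08 Z=36.17 R=10.72
t=0.86: Y=11.66 X=41.08 Z=38.91 R=10.66
t=1.73: Y=12.11 X=41.08 Z=41.68 R=10.61
t=2.59: Y=12.56 X=41.08 Z=44.44 R=10.57
t=3.45: Y=13.00 X=41.08 Z=47.20 R=10.54
t=4.32: Y=13.44 X=41.08 Z=50.01 R=10.52
t=5.18: Y=13.87 X=41.08 Z=52.79 R=10.51
t=6.04: Y=14.29 X=41.08 Z=55.58 R=10.51
t=6.91: Y=14.72 X=41.08 Z=58.41 R=10.52
t=7.77: Y=15.14 X=41.08 Z=61.21 R=10.53
Read off Z at T=7.77: 61.21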